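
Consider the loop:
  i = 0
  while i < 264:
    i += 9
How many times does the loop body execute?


Starting at i = 0, each iteration adds 9.
Iterations until i >= 264:
  Iteration 1: i = 0 -> i = 9
  Iteration 2: i = 9 -> i = 18
  Iteration 3: i = 18 -> i = 27
  Iteration 4: i = 27 -> i = 36
  Iteration 5: i = 36 -> i = 45
  Iteration 6: i = 45 -> i = 54
  Iteration 7: i = 54 -> i = 63
  Iteration 8: i = 63 -> i = 72
  ... continuing ...
Total iterations = ceil(264/9) = 30


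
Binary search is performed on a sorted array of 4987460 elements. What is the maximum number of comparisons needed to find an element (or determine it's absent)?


Binary search halves the search space each comparison:
  Step 1: search space = 4987460 -> 2493730
  Step 2: search space = 2493730 -> 1246865
  Step 3: search space = 1246865 -> 623432
  Step 4: search space = 623432 -> 311716
  Step 5: search space = 311716 -> 155858
  Step 6: search space = 155858 -> 77929
  Step 7: search space = 77929 -> 38964
  Step 8: search space = 38964 -> 19482
  Step 9: search space = 19482 -> 9741
  Step 10: search space = 9741 -> 4870
  Step 11: search space = 4870 -> 2435
  Step 12: search space = 2435 -> 1217
  Step 13: search space = 1217 -> 608
  Step 14: search space = 608 -> 304
  Step 15: search space = 304 -> 152
  Step 16: search space = 152 -> 76
  Step 17: search space = 76 -> 38
  Step 18: search space = 38 -> 19
  Step 19: search space = 19 -> 9
  Step 20: search space = 9 -> 4
  Step 21: search space = 4 -> 2
  Step 22: search space = 2 -> 1
  Step 23: search space = 1 (final check)
Maximum comparisons = floor(log2(4987460)) + 1 = 22 + 1 = 23


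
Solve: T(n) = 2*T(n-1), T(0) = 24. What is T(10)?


Unrolling:
T(10) = 2*T(9) = 2^2*T(8) = ... = 2^10*T(0)
= 2^10 * 24
= 1024 * 24 = 24576


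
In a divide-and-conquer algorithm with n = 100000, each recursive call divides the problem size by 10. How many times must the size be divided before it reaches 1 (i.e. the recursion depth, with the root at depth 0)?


Number of divisions = log_10(100000)
Sizes: 100000 -> 10000 -> 1000 -> 100 -> 10 -> 1 (5 divisions)
Recursion depth = 5


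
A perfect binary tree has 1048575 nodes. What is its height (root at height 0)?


For a perfect binary tree of height h: n = 2^(h+1) - 1, so h = log2(n+1) - 1.
  n + 1 = 1048576 = 2^20
  log2(1048576) = 20
  height = 20 - 1 = 19


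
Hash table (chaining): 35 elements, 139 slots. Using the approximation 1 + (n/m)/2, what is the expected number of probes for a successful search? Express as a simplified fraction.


Computing expected probes:
alpha = 35/139
= 1 + alpha/2
= 1 + 35/(2*139)
= (2*139 + 35) / (2*139)
= 313/278


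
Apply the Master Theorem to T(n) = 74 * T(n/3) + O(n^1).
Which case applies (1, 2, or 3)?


The Master Theorem: T(n) = a*T(n/b) + O(n^c)
  a = 74, b = 3, c = 1
log_b(a) = log_3(74) ~ 3.918
Compare b^c with a: 3^1 = 3 < 74, so c < log_b(a).
Since c < log_b(a), Case 1 applies.
T(n) = O(n^(log_3 74)) ~ O(n^3.918)
Master Theorem case = 1


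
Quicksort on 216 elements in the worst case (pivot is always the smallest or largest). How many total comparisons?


In the worst case, each partition step picks the worst pivot:
  Partition 1: 215 comparisons (n-1 elements to compare)
  Partition 2: 214 comparisons
  Partition 3: 213 comparisons
  Partition 4: 212 comparisons
  Partition 5: 211 comparisons
  ...
  Last partition: 0 comparisons
Total = (n-1) + (n-2) + ... + 1 + 0 = n*(n-1)/2
= 216*215/2 = 23220


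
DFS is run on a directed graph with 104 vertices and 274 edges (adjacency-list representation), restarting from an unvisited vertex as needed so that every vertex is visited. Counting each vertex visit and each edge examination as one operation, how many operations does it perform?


A full DFS traversal processes each vertex exactly once (push/pop on stack).
Each directed edge is examined once.
V = 104, E = 274
V + E = 378


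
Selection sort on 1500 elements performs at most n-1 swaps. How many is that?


Each of the 1499 passes places one element in its final position.
Pass 1: swap minimum into position 0
Pass 2: swap minimum of remaining into position 1
...
Pass 1499: last two elements, one swap
Maximum swaps = 1500 - 1 = 1499


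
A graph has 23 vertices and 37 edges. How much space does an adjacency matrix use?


Adjacency matrix: V x V grid of entries
Space = V^2 = 23^2 = 23 * 23 = 529


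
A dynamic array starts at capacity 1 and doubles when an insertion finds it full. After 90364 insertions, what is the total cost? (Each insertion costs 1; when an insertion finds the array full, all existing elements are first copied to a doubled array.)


Insertion cost: 90364 (one per element)
Resizes occur just before inserting elements 2, 3, 5, 9, ...
Elements copied at each resize: 1 + 2 + 4 + 8 + 16 + 32 + 64 + 128 + 256 + 512 + 1024 + 2048 + 4096 + 8192 + 16384 + 32768 + 65536
Sum of copies = 131071 (geometric series: 2^k - 1)
Total = 90364 + 131071 = 221435


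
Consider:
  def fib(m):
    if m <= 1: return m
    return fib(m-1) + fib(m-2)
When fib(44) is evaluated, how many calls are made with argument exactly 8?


Let N(m) = number of times fib(m) is called while evaluating fib(44).
N(44) = 1 (the initial call).
N(43) = 1 (only fib(44) calls it).
For 1 <= m <= 42: fib(m) is called by fib(m+1) and fib(m+2), so
  N(m) = N(m+1) + N(m+2).
fib(0) is called only by fib(2), so N(0) = N(2).
Walk down from m=44:
  N(44)=1, N(43)=1, N(42)=2, N(41)=3, N(40)=5, N(39)=8, N(38)=13, N(37)=21, N(36)=34, N(35)=55, N(34)=89, N(33)=144, N(32)=233, N(31)=377, N(30)=610, N(29)=987, N(28)=1597, N(27)=2584, N(26)=4181, N(25)=6765, N(24)=10946, N(23)=17711, N(22)=28657, N(21)=46368, N(20)=75025, N(19)=121393, N(18)=196418, N(17)=317811, N(16)=514229, N(15)=832040, N(14)=1346269, N(13)=2178309, N(12)=3524578, N(11)=5702887, N(10)=9227465, N(9)=14930352, N(8)=24157817
N(8) = 24157817


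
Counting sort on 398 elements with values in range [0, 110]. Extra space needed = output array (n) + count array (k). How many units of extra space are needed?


Output array size: 398 (to store sorted result)
Count array size: 111 (one slot per possible value, range 0 to 110)
Total extra space = 398 + 111 = 509


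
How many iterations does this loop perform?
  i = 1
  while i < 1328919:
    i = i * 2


The loop variable doubles each iteration:
i = 1 -> 2 -> 4 -> 8 -> 16 -> 32 -> 64 -> 128 -> 256 -> 512 -> 1024 -> 2048 -> 4096 -> 8192 -> 16384 -> 32768 -> 65536 -> 131072 -> 262144 -> 524288 -> 1048576 -> 2097152 (stop, 2097152 >= 1328919)
Number of doublings = ceil(log2(1328919)) = 21


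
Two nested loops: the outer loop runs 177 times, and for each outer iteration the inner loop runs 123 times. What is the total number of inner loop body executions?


Outer loop: 177 iterations
Inner loop: 123 iterations per outer iteration
Total = 177 * 123 = 21771


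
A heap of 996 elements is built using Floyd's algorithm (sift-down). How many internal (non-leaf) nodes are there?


Leaf nodes occupy roughly half the array.
Sift-down is called for each internal node, starting from the last one.
Internal nodes = floor(n/2) = floor(996/2) = 498


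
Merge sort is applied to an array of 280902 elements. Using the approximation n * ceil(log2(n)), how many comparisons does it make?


Merge sort divides the array into halves recursively.
Number of levels = ceil(log2(280902)) = 19
At each level, approximately n = 280902 comparisons are needed for merging.
Total comparisons ~ n * ceil(log2(n)) = 280902 * 19 = 5337138


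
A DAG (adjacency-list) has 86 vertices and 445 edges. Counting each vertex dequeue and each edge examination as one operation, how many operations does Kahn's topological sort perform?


V = 86 (vertex processing)
E = 445 (edge processing)
V + E = 86 + 445 = 531


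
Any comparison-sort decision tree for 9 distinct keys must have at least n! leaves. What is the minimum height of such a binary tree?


A binary decision tree of height h has at most 2^h leaves and needs at least n! of them, so h >= ceil(log2(n!)).
Compute 9! as a running product:
  x2 = 2, x3 = 6, x4 = 24, x5 = 120
  x6 = 720, x7 = 5040, x8 = 40320, x9 = 362880
9! = 362880
Bracket between powers of 2:
  2^18 = 262144 < 362880 <= 524288 = 2^19
So ceil(log2(9!)) = 19


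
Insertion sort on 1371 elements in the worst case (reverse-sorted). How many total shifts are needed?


In the worst case (reverse-sorted), each element shifts past all previous:
  Element 1: 1 shifts
  Element 2: 2 shifts
  Element 3: 3 shifts
  Element 4: 4 shifts
  Element 5: 5 shifts
  ...
  Element 1370: 1370 shifts
Total = 1 + 2 + ... + 1370
= 1371*(1371-1)/2 = 939135


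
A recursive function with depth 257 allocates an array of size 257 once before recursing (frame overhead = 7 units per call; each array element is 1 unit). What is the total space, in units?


Array allocation: 257 units (allocated once)
Stack frames: 257 deep * 7 per frame = 1799 units
Total = 257 + 1799 = 2056


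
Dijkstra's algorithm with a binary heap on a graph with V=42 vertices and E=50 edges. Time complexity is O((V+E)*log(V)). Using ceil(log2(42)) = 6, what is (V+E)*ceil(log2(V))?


Dijkstra with a binary heap: each vertex is extracted once, each edge may relax once.
Each heap operation costs O(log V).
V + E = 42 + 50 = 92
ceil(log2(42)) = 6 (since 2^5 = 32 < 42 <= 64 = 2^6)
Total heap work = (V+E) * ceil(log2(V)) = 92 * 6 = 552


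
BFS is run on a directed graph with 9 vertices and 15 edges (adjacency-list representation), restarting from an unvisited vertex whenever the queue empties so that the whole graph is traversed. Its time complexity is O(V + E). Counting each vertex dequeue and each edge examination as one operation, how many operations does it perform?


A full BFS traversal dequeues each vertex exactly once and examines each directed edge exactly once.
V = 9 (vertex processing cost)
E = 15 (edge examination cost)
Total operations proportional to V + E = 9 + 15 = 24


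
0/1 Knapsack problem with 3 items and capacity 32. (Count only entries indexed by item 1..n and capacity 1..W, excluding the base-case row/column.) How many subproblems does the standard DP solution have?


The DP table is indexed by (item, capacity).
Rows: 3 items
Columns: 32 capacity values (1 to W)
Total subproblems = 3 * 32 = 96


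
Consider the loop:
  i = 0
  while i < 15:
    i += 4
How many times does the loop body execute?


Starting at i = 0, each iteration adds 4.
Iterations until i >= 15:
  Iteration 1: i = 0 -> i = 4
  Iteration 2: i = 4 -> i = 8
  Iteration 3: i = 8 -> i = 12
  Iteration 4: i = 12 -> i = 16
Total iterations = ceil(15/4) = 4


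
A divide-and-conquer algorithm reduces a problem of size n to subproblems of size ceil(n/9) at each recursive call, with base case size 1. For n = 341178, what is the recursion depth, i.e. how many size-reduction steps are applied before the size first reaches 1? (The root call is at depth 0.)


Each step divides the size by 9 (rounding up); after k steps the size is ceil(n/9^k), which equals 1 exactly when 9^k >= n.
So the depth is the smallest k with 9^k >= 341178, i.e. ceil(log_9(341178)).
9^5 = 59049 < 341178 <= 531441 = 9^6
Recursion depth = 6


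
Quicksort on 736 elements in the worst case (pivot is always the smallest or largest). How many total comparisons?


In the worst case, each partition step picks the worst pivot:
  Partition 1: 735 comparisons (n-1 elements to compare)
  Partition 2: 734 comparisons
  Partition 3: 733 comparisons
  Partition 4: 732 comparisons
  Partition 5: 731 comparisons
  ...
  Last partition: 0 comparisons
Total = (n-1) + (n-2) + ... + 1 + 0 = n*(n-1)/2
= 736*735/2 = 270480


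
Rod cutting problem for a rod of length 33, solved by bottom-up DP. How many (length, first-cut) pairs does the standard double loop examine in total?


For each subproblem length i = 1..33, the inner loop considers i possible first cuts.
Total = 1 + 2 + ... + 33
= 33*(33+1)/2
= 33*34/2 = 561


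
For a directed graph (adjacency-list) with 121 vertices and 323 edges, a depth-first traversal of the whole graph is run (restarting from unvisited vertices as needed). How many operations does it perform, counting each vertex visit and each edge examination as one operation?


A full DFS traversal visits each vertex once and examines each edge once.
V = 121
E = 323
Sum = 121 + 323 = 444


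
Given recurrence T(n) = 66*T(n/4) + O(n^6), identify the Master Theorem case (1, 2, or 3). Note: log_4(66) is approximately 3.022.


Master Theorem parameters: a=66, b=4, c=6
log_b(a) = 3.022
Compare b^c with a: 4^6 = 4096 > 66, so c > log_b(a).
Comparing c=6 vs log_b(a)=3.022:
6 > 3.022 => Case 3
Result: T(n) = O(n^6)
Master Theorem case = 3


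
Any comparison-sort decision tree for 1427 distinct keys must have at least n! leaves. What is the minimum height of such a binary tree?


A binary decision tree of height h has at most 2^h leaves and needs at least n! of them, so h >= ceil(log2(n!)).
1427! is far too large to multiply out, so use Stirling's series:
  ln(n!) ~ n ln n - n + (1/2) ln(2 pi n) + 1/(12n)  (error below 1/(360 n^3), negligible here)
  ln(1427) = 7.2633296
  n ln n = 1427 * 7.2633296 = 10364.7713
  (1/2) ln(2 pi * 1427) = (1/2) ln(8966.1054) = 4.5506
  1/(12*1427) = 0.0001
  ln(1427!) ~ 10364.7713 - 1427 + 4.5506 + 0.0001 = 8942.3220
Convert to base 2: log2(1427!) = 8942.3220 / ln 2 = 8942.3220 / 0.69314718 = 12901.0436
ceil(12901.0436) = 12902


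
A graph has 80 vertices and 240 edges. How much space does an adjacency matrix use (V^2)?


Adjacency matrix: V x V grid of entries
Space = V^2 = 80^2 = 80 * 80 = 6400


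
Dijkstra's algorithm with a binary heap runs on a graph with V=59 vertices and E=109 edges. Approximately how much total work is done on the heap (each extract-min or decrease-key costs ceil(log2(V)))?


Dijkstra with a binary heap: each vertex is extracted once, each edge may relax once.
Each heap operation costs O(log V).
V + E = 59 + 109 = 168
ceil(log2(59)) = 6 (since 2^5 = 32 < 59 <= 64 = 2^6)
Total heap work = (V+E) * ceil(log2(V)) = 168 * 6 = 1008


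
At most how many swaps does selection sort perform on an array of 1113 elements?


Each of the 1112 passes places one element in its final position.
Pass 1: swap minimum into position 0
Pass 2: swap minimum of remaining into position 1
...
Pass 1112: last two elements, one swap
Maximum swaps = 1113 - 1 = 1112


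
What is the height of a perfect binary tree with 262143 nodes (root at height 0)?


A perfect binary tree with 262143 nodes:
  262143 = 2^18 - 1
  Levels: 0, 1, ..., 17
  Height = 17


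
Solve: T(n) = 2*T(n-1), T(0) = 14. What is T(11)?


Unrolling:
T(11) = 2*T(10) = 2^2*T(9) = ... = 2^11*T(0)
= 2^11 * 14
= 2048 * 14 = 28672


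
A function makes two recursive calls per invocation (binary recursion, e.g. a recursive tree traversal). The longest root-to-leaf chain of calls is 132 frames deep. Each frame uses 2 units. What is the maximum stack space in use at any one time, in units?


Binary recursion: the two calls run one after the other, so only one root-to-leaf chain of frames is on the stack at a time.
Maximum depth (longest chain) = 132 frames
Each frame = 2 units
Max stack space = 132 * 2 = 264


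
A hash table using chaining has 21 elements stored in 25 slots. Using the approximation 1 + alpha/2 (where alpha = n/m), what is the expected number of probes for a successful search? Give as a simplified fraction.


Load factor alpha = n/m = 21/25
Expected probes = 1 + alpha/2 = 1 + 21/(2*25)
= 1 + 21/50
= 50/50 + 21/50
= 71/50


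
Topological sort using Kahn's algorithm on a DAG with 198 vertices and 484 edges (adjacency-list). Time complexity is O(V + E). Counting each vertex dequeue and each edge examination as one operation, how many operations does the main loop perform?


Kahn's algorithm:
  1. Compute in-degrees: O(V + E)
  2. Process queue: each vertex dequeued once (O(V))
     each edge examined once (O(E))
Total = V + E = 198 + 484 = 682


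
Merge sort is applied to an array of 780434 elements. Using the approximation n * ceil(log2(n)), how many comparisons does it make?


Merge sort divides the array into halves recursively.
Number of levels = ceil(log2(780434)) = 20
At each level, approximately n = 780434 comparisons are needed for merging.
Total comparisons ~ n * ceil(log2(n)) = 780434 * 20 = 15608680


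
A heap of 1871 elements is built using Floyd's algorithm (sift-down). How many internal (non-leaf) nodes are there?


Leaf nodes occupy roughly half the array.
Sift-down is called for each internal node, starting from the last one.
Internal nodes = floor(n/2) = floor(1871/2) = 935


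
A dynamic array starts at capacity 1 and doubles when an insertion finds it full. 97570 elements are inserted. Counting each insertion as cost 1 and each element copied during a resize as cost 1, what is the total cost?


n = 97570
Insertion costs: 97570
Resizes copy 1, 2, 4, ... up to the largest power of 2 that is <= n-1 = 97569, i.e. 65536.
Copy costs = 1 + 2 + 4 + 8 + 16 + 32 + 64 + 128 + 256 + 512 + 1024 + 2048 + 4096 + 8192 + 16384 + 32768 + 65536 = 131071
Total = 97570 + 131071 = 228641


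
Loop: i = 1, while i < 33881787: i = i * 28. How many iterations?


i multiplies by 28 each step:
i = 1 -> 28 -> 784 -> 21952 -> 614656 -> 17210368 -> 481890304 (stop)
Iterations = ceil(log_28(33881787)) = 6


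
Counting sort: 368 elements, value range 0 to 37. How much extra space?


n = 368 (output array)
k = 38 (count array for 38 distinct values)
Extra space = 368 + 38 = 406


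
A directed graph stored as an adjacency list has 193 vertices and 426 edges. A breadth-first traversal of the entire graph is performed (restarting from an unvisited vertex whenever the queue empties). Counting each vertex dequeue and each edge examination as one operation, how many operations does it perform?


A full BFS traversal dequeues each vertex once and examines each edge once.
Vertex visits: 193
Edge visits: 426
V + E = 193 + 426 = 619


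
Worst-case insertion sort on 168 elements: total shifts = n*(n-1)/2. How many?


Sum of shifts = 1 + 2 + 3 + ... + 167
= 168 * 167 / 2
= 28056 / 2
= 14028


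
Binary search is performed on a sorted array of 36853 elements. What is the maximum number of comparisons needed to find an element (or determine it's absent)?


Binary search halves the search space each comparison:
  Step 1: search space = 36853 -> 18426
  Step 2: search space = 18426 -> 9213
  Step 3: search space = 9213 -> 4606
  Step 4: search space = 4606 -> 2303
  Step 5: search space = 2303 -> 1151
  Step 6: search space = 1151 -> 575
  Step 7: search space = 575 -> 287
  Step 8: search space = 287 -> 143
  Step 9: search space = 143 -> 71
  Step 10: search space = 71 -> 35
  Step 11: search space = 35 -> 17
  Step 12: search space = 17 -> 8
  Step 13: search space = 8 -> 4
  Step 14: search space = 4 -> 2
  Step 15: search space = 2 -> 1
  Step 16: search space = 1 (final check)
Maximum comparisons = floor(log2(36853)) + 1 = 15 + 1 = 16


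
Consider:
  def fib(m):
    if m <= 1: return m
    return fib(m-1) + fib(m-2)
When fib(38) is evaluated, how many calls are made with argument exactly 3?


Let N(m) = number of times fib(m) is called while evaluating fib(38).
N(38) = 1 (the initial call).
N(37) = 1 (only fib(38) calls it).
For 1 <= m <= 36: fib(m) is called by fib(m+1) and fib(m+2), so
  N(m) = N(m+1) + N(m+2).
fib(0) is called only by fib(2), so N(0) = N(2).
Walk down from m=38:
  N(38)=1, N(37)=1, N(36)=2, N(35)=3, N(34)=5, N(33)=8, N(32)=13, N(31)=21, N(30)=34, N(29)=55, N(28)=89, N(27)=144, N(26)=233, N(25)=377, N(24)=610, N(23)=987, N(22)=1597, N(21)=2584, N(20)=4181, N(19)=6765, N(18)=10946, N(17)=17711, N(16)=28657, N(15)=46368, N(14)=75025, N(13)=121393, N(12)=196418, N(11)=317811, N(10)=514229, N(9)=832040, N(8)=1346269, N(7)=2178309, N(6)=3524578, N(5)=5702887, N(4)=9227465, N(3)=14930352
N(3) = 14930352


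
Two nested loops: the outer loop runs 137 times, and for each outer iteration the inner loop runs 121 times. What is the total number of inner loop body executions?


Outer loop: 137 iterations
Inner loop: 121 iterations per outer iteration
Total = 137 * 121 = 16577


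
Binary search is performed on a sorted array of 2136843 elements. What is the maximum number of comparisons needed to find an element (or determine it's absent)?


Binary search halves the search space each comparison:
  Step 1: search space = 2136843 -> 1068421
  Step 2: search space = 1068421 -> 534210
  Step 3: search space = 534210 -> 267105
  Step 4: search space = 267105 -> 133552
  Step 5: search space = 133552 -> 66776
  Step 6: search space = 66776 -> 33388
  Step 7: search space = 33388 -> 16694
  Step 8: search space = 16694 -> 8347
  Step 9: search space = 8347 -> 4173
  Step 10: search space = 4173 -> 2086
  Step 11: search space = 2086 -> 1043
  Step 12: search space = 1043 -> 521
  Step 13: search space = 521 -> 260
  Step 14: search space = 260 -> 130
  Step 15: search space = 130 -> 65
  Step 16: search space = 65 -> 32
  Step 17: search space = 32 -> 16
  Step 18: search space = 16 -> 8
  Step 19: search space = 8 -> 4
  Step 20: search space = 4 -> 2
  Step 21: search space = 2 -> 1
  Step 22: search space = 1 (final check)
Maximum comparisons = floor(log2(2136843)) + 1 = 21 + 1 = 22


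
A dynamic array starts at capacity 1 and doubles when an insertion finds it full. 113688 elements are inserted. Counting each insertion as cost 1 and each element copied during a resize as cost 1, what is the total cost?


n = 113688
Insertion costs: 113688
Resizes copy 1, 2, 4, ... up to the largest power of 2 that is <= n-1 = 113687, i.e. 65536.
Copy costs = 1 + 2 + 4 + 8 + 16 + 32 + 64 + 128 + 256 + 512 + 1024 + 2048 + 4096 + 8192 + 16384 + 32768 + 65536 = 131071
Total = 113688 + 131071 = 244759


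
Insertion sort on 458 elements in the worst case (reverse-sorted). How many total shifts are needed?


In the worst case (reverse-sorted), each element shifts past all previous:
  Element 1: 1 shifts
  Element 2: 2 shifts
  Element 3: 3 shifts
  Element 4: 4 shifts
  Element 5: 5 shifts
  ...
  Element 457: 457 shifts
Total = 1 + 2 + ... + 457
= 458*(458-1)/2 = 104653


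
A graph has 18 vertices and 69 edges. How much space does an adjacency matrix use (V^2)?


Adjacency matrix: V x V grid of entries
Space = V^2 = 18^2 = 18 * 18 = 324


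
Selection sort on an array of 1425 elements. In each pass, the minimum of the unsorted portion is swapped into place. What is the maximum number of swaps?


Selection sort performs one swap per pass:
  Pass 1: find min in positions 0 to 1424, swap with position 0
  Pass 2: find min in positions 1 to 1424, swap with position 1
  Pass 3: find min in positions 2 to 1424, swap with position 2
  Pass 4: find min in positions 3 to 1424, swap with position 3
  Pass 5: find min in positions 4 to 1424, swap with position 4
  ... (1419 more passes)
Total passes (and swaps) = n - 1 = 1425 - 1 = 1424


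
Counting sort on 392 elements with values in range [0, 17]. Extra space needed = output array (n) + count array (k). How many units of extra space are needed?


Output array size: 392 (to store sorted result)
Count array size: 18 (one slot per possible value, range 0 to 17)
Total extra space = 392 + 18 = 410


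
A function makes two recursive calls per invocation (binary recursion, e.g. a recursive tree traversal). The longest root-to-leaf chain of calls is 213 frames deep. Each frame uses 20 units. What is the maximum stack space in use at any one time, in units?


Binary recursion: the two calls run one after the other, so only one root-to-leaf chain of frames is on the stack at a time.
Maximum depth (longest chain) = 213 frames
Each frame = 20 units
Max stack space = 213 * 20 = 4260


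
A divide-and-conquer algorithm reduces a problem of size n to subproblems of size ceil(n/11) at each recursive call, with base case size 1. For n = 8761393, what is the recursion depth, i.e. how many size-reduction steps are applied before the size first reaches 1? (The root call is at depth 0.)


Each step divides the size by 11 (rounding up); after k steps the size is ceil(n/11^k), which equals 1 exactly when 11^k >= n.
So the depth is the smallest k with 11^k >= 8761393, i.e. ceil(log_11(8761393)).
11^6 = 1771561 < 8761393 <= 19487171 = 11^7
Recursion depth = 7


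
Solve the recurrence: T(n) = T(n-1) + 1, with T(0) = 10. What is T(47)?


Unrolling the recurrence:
T(47) = T(46) + 1
       = T(45) + 1 + 1
       = T(44) + 1*3
       ...
       = T(0) + 1*47
       = 10 + 47 = 57


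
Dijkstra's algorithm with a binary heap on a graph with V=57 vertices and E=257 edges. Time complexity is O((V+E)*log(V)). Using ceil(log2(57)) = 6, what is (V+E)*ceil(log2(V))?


Dijkstra with a binary heap: each vertex is extracted once, each edge may relax once.
Each heap operation costs O(log V).
V + E = 57 + 257 = 314
ceil(log2(57)) = 6 (since 2^5 = 32 < 57 <= 64 = 2^6)
Total heap work = (V+E) * ceil(log2(V)) = 314 * 6 = 1884


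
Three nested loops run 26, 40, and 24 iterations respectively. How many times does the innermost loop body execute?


Loop 1 (outermost): 26 iterations
Loop 2 (middle): 40 iterations per outer
Loop 3 (innermost): 24 iterations per middle
Total = 26 * 40 * 24 = 24960


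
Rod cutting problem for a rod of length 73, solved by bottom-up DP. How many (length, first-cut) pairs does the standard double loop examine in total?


For each subproblem length i = 1..73, the inner loop considers i possible first cuts.
Total = 1 + 2 + ... + 73
= 73*(73+1)/2
= 73*74/2 = 2701


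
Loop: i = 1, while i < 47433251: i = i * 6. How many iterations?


i multiplies by 6 each step:
i = 1 -> 6 -> 36 -> 216 -> 1296 -> 7776 -> 46656 -> 279936 -> 1679616 -> 10077696 -> 60466176 (stop)
Iterations = ceil(log_6(47433251)) = 10


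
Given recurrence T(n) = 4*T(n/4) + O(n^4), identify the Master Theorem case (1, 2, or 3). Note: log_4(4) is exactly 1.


Master Theorem parameters: a=4, b=4, c=4
log_b(a) = 1
Compare b^c with a: 4^4 = 256 > 4, so c > log_b(a).
Comparing c=4 vs log_b(a)=1:
4 > 1 => Case 3
Result: T(n) = O(n^4)
Master Theorem case = 3


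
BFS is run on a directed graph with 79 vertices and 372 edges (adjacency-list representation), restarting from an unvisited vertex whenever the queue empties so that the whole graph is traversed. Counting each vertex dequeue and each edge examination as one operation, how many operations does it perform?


A full BFS traversal dequeues each vertex exactly once and examines each directed edge exactly once.
V = 79 (vertex processing cost)
E = 372 (edge examination cost)
Total operations proportional to V + E = 79 + 372 = 451


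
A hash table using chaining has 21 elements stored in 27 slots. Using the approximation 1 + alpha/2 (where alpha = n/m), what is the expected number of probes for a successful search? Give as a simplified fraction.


Load factor alpha = n/m = 21/27
Expected probes = 1 + alpha/2 = 1 + 21/(2*27)
= 1 + 21/54
= 54/54 + 21/54
= 75/54
Simplify: 25/18


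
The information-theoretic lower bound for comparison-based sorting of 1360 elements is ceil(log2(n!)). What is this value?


A binary decision tree of height h has at most 2^h leaves and needs at least n! of them, so h >= ceil(log2(n!)).
1360! is far too large to multiply out, so use Stirling's series:
  ln(n!) ~ n ln n - n + (1/2) ln(2 pi n) + 1/(12n)  (error below 1/(360 n^3), negligible here)
  ln(1360) = 7.2152400
  n ln n = 1360 * 7.2152400 = 9812.7264
  (1/2) ln(2 pi * 1360) = (1/2) ln(8545.1320) = 4.5266
  1/(12*1360) = 0.0001
  ln(1360!) ~ 9812.7264 - 1360 + 4.5266 + 0.0001 = 8457.2531
Convert to base 2: log2(1360!) = 8457.2531 / ln 2 = 8457.2531 / 0.69314718 = 12201.2371
ceil(12201.2371) = 12202


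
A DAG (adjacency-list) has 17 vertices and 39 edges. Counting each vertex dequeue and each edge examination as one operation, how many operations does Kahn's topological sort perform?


V = 17 (vertex processing)
E = 39 (edge processing)
V + E = 17 + 39 = 56


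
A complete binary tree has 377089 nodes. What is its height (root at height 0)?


In a complete binary tree, level k holds nodes 2^k .. 2^(k+1)-1 (1-indexed).
Height = floor(log2(n)) = floor(log2(377089)) = 18
Check: 2^18 = 262144 <= 377089 < 524288 = 2^19


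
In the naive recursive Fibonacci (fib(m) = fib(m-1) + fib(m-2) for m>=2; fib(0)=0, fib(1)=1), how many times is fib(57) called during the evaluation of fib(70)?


Let N(m) = number of times fib(m) is called while evaluating fib(70).
N(70) = 1 (the initial call).
N(69) = 1 (only fib(70) calls it).
For 1 <= m <= 68: fib(m) is called by fib(m+1) and fib(m+2), so
  N(m) = N(m+1) + N(m+2).
fib(0) is called only by fib(2), so N(0) = N(2).
Walk down from m=70:
  N(70)=1, N(69)=1, N(68)=2, N(67)=3, N(66)=5, N(65)=8, N(64)=13, N(63)=21, N(62)=34, N(61)=55, N(60)=89, N(59)=144, N(58)=233, N(57)=377
N(57) = 377


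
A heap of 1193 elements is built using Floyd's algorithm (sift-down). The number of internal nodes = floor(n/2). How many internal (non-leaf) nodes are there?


Leaf nodes occupy roughly half the array.
Sift-down is called for each internal node, starting from the last one.
Internal nodes = floor(n/2) = floor(1193/2) = 596


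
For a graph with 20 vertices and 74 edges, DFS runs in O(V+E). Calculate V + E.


A full DFS traversal visits each vertex once and examines each edge once.
V = 20
E = 74
Sum = 20 + 74 = 94


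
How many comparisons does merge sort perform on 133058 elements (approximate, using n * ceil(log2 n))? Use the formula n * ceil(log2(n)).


Recursion depth: ceil(log2(133058)) = 18
Each recursion level merges n = 133058 elements
Total = 133058 * 18 = 2395044


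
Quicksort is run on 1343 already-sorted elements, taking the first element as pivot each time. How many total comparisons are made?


Sum of comparisons per partition:
1342 + 1341 + ... + 1 + 0
= 1343 * (1343 - 1) / 2
= 1343 * 1342 / 2
= 901153


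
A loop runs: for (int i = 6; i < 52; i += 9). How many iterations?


Loop starts at i = 6, increments by 9, stops when i >= 52.
Number of iterations = ceil((52 - 6) / 9)
= ceil(46 / 9)
= 6


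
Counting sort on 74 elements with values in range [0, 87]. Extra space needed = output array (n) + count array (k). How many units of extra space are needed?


Output array size: 74 (to store sorted result)
Count array size: 88 (one slot per possible value, range 0 to 87)
Total extra space = 74 + 88 = 162


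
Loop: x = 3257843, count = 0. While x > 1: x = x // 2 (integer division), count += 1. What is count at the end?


The variable x halves each step:
x = 3257843 -> 1628921 -> 814460 -> 407230 -> 203615 -> 101807 -> 50903 -> 25451 -> 12725 -> 6362 -> 3181 -> 1590 -> 795 -> 397 -> 198 -> 99 -> 49 -> 24 -> 12 -> 6 -> 3 -> 1
Number of halvings = floor(log2(3257843)) = 21


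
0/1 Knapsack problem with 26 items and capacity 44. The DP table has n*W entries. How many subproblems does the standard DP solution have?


The DP table is indexed by (item, capacity).
Rows: 26 items
Columns: 44 capacity values (1 to W)
Total subproblems = 26 * 44 = 1144


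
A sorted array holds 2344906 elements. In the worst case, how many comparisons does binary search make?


Halving sequence: 2344906 -> 1172453 -> 586226 -> 293113 -> 146556 -> 73278 -> 36639 -> 18319 -> 9159 -> 4579 -> 2289 -> 1144 -> 572 -> 286 -> 143 -> 71 -> 35 -> 17 -> 8 -> 4 -> 2 -> 1
Number of halvings = 21
Max comparisons = 21 + 1 = 22


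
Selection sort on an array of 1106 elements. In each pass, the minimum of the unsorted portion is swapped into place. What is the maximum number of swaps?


Selection sort performs one swap per pass:
  Pass 1: find min in positions 0 to 1105, swap with position 0
  Pass 2: find min in positions 1 to 1105, swap with position 1
  Pass 3: find min in positions 2 to 1105, swap with position 2
  Pass 4: find min in positions 3 to 1105, swap with position 3
  Pass 5: find min in positions 4 to 1105, swap with position 4
  ... (1100 more passes)
Total passes (and swaps) = n - 1 = 1106 - 1 = 1105


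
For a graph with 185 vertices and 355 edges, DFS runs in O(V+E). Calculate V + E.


A full DFS traversal visits each vertex once and examines each edge once.
V = 185
E = 355
Sum = 185 + 355 = 540


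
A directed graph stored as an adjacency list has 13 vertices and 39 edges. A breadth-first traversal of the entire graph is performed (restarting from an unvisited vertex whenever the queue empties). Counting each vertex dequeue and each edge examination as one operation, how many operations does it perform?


A full BFS traversal dequeues each vertex once and examines each edge once.
Vertex visits: 13
Edge visits: 39
V + E = 13 + 39 = 52


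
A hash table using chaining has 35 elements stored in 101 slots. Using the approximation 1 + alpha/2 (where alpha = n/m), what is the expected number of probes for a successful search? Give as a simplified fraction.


Load factor alpha = n/m = 35/101
Expected probes = 1 + alpha/2 = 1 + 35/(2*101)
= 1 + 35/202
= 202/202 + 35/202
= 237/202


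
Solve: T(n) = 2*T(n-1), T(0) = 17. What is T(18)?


Unrolling:
T(18) = 2*T(17) = 2^2*T(16) = ... = 2^18*T(0)
= 2^18 * 17
= 262144 * 17 = 4456448


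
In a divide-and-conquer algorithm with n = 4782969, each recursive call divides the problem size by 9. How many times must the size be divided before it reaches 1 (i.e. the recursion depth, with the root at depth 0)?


Number of divisions = log_9(4782969)
Sizes: 4782969 -> 531441 -> 59049 -> 6561 -> 729 -> 81 -> 9 -> 1 (7 divisions)
Recursion depth = 7


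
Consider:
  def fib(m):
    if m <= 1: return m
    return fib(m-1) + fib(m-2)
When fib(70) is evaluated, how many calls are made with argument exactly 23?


Let N(m) = number of times fib(m) is called while evaluating fib(70).
N(70) = 1 (the initial call).
N(69) = 1 (only fib(70) calls it).
For 1 <= m <= 68: fib(m) is called by fib(m+1) and fib(m+2), so
  N(m) = N(m+1) + N(m+2).
fib(0) is called only by fib(2), so N(0) = N(2).
Walk down from m=70:
  N(70)=1, N(69)=1, N(68)=2, N(67)=3, N(66)=5, N(65)=8, N(64)=13, N(63)=21, N(62)=34, N(61)=55, N(60)=89, N(59)=144, N(58)=233, N(57)=377, N(56)=610, N(55)=987, N(54)=1597, N(53)=2584, N(52)=4181, N(51)=6765, N(50)=10946, N(49)=17711, N(48)=28657, N(47)=46368, N(46)=75025, N(45)=121393, N(44)=196418, N(43)=317811, N(42)=514229, N(41)=832040, N(40)=1346269, N(39)=2178309, N(38)=3524578, N(37)=5702887, N(36)=9227465, N(35)=14930352, N(34)=24157817, N(33)=39088169, N(32)=63245986, N(31)=102334155, N(30)=165580141, N(29)=267914296, N(28)=433494437, N(27)=701408733, N(26)=1134903170, N(25)=1836311903, N(24)=2971215073, N(23)=4807526976
N(23) = 4807526976


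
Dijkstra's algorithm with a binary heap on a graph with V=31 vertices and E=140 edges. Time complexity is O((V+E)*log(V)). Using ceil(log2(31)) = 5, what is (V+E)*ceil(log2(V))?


Dijkstra with a binary heap: each vertex is extracted once, each edge may relax once.
Each heap operation costs O(log V).
V + E = 31 + 140 = 171
ceil(log2(31)) = 5 (since 2^4 = 16 < 31 <= 32 = 2^5)
Total heap work = (V+E) * ceil(log2(V)) = 171 * 5 = 855


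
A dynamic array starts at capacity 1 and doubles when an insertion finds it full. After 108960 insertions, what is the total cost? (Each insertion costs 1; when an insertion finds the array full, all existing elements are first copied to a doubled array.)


Insertion cost: 108960 (one per element)
Resizes occur just before inserting elements 2, 3, 5, 9, ...
Elements copied at each resize: 1 + 2 + 4 + 8 + 16 + 32 + 64 + 128 + 256 + 512 + 1024 + 2048 + 4096 + 8192 + 16384 + 32768 + 65536
Sum of copies = 131071 (geometric series: 2^k - 1)
Total = 108960 + 131071 = 240031


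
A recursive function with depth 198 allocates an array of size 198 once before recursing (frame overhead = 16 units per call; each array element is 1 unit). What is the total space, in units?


Array allocation: 198 units (allocated once)
Stack frames: 198 deep * 16 per frame = 3168 units
Total = 198 + 3168 = 3366


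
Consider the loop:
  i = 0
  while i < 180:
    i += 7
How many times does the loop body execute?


Starting at i = 0, each iteration adds 7.
Iterations until i >= 180:
  Iteration 1: i = 0 -> i = 7
  Iteration 2: i = 7 -> i = 14
  Iteration 3: i = 14 -> i = 21
  Iteration 4: i = 21 -> i = 28
  Iteration 5: i = 28 -> i = 35
  Iteration 6: i = 35 -> i = 42
  Iteration 7: i = 42 -> i = 49
  Iteration 8: i = 49 -> i = 56
  ... continuing ...
Total iterations = ceil(180/7) = 26


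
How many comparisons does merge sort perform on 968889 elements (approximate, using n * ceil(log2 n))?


Recursion depth: ceil(log2(968889)) = 20
Each recursion level merges n = 968889 elements
Total = 968889 * 20 = 19377780


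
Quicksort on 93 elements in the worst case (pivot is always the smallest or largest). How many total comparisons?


In the worst case, each partition step picks the worst pivot:
  Partition 1: 92 comparisons (n-1 elements to compare)
  Partition 2: 91 comparisons
  Partition 3: 90 comparisons
  Partition 4: 89 comparisons
  Partition 5: 88 comparisons
  ...
  Last partition: 0 comparisons
Total = (n-1) + (n-2) + ... + 1 + 0 = n*(n-1)/2
= 93*92/2 = 4278


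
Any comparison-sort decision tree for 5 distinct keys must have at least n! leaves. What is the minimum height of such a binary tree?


A binary decision tree of height h has at most 2^h leaves and needs at least n! of them, so h >= ceil(log2(n!)).
Compute 5! as a running product:
  x2 = 2, x3 = 6, x4 = 24, x5 = 120
5! = 120
Bracket between powers of 2:
  2^6 = 64 < 120 <= 128 = 2^7
So ceil(log2(5!)) = 7


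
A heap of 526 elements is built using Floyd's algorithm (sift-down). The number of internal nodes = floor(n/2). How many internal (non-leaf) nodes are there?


Leaf nodes occupy roughly half the array.
Sift-down is called for each internal node, starting from the last one.
Internal nodes = floor(n/2) = floor(526/2) = 263


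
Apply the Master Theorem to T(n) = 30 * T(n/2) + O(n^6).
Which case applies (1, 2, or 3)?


The Master Theorem: T(n) = a*T(n/b) + O(n^c)
  a = 30, b = 2, c = 6
log_b(a) = log_2(30) ~ 4.907
Compare b^c with a: 2^6 = 64 > 30, so c > log_b(a).
Since c > log_b(a), Case 3 applies.
T(n) = O(n^6)
Master Theorem case = 3


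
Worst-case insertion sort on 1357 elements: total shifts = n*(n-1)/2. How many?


Sum of shifts = 1 + 2 + 3 + ... + 1356
= 1357 * 1356 / 2
= 1840092 / 2
= 920046


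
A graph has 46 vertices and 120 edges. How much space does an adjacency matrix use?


Adjacency matrix: V x V grid of entries
Space = V^2 = 46^2 = 46 * 46 = 2116


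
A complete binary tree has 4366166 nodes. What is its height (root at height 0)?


In a complete binary tree, level k holds nodes 2^k .. 2^(k+1)-1 (1-indexed).
Height = floor(log2(n)) = floor(log2(4366166)) = 22
Check: 2^22 = 4194304 <= 4366166 < 8388608 = 2^23


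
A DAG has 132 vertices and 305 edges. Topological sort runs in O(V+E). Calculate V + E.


V = 132 (vertex processing)
E = 305 (edge processing)
V + E = 132 + 305 = 437


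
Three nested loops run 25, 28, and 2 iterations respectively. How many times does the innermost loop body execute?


Loop 1 (outermost): 25 iterations
Loop 2 (middle): 28 iterations per outer
Loop 3 (innermost): 2 iterations per middle
Total = 25 * 28 * 2 = 1400


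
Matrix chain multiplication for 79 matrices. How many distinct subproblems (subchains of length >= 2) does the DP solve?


Subproblems are indexed by (i, j) where i < j.
Number of such pairs = n*(n-1)/2
= 79 * 78 / 2
= 3081


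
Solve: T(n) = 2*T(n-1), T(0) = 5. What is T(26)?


Unrolling:
T(26) = 2*T(25) = 2^2*T(24) = ... = 2^26*T(0)
= 2^26 * 5
= 67108864 * 5 = 335544320
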